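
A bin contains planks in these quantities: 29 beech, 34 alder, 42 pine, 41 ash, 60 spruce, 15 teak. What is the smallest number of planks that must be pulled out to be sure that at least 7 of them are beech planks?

199

In the worst case for collecting beech planks, every non-beech plank comes out first.
There are 34 + 42 + 41 + 60 + 15 = 192 non-beech planks altogether.
After those, each further plank must be beech, so 192 + 7 = 199 draws guarantee 7 beech planks.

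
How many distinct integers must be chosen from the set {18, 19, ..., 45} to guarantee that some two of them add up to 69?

18

Two chosen integers sum to 69 exactly when both halves of some pair {x, 69−x} with 24 ≤ x ≤ 69−x ≤ 45 are chosen — 11 such pairs.
The remaining 6 elements (those with no distinct partner in range) can never complete a 69-sum, so the worst case takes all of them and one from each pair: 6 + 11 = 17.
The 18th integer has to be the second member of some pair, so 17 + 1 = 18.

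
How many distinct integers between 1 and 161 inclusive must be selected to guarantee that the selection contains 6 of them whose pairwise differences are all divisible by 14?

71

Integers whose pairwise differences are multiples of 14 are exactly those sharing a remainder mod 14. The 14 residue classes mod 14 are the pigeonholes.
With 70 integers one could put 5 in each residue class and have no class reach 6.
The 71st integer pushes some class to 6, so 14·5 + 1 = 71.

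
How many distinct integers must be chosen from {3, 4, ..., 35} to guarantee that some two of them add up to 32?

Group the elements by complementary pair {x, 32−x}: {3,29}, {4,28}, {5,27}, …, giving 13 two-element pairs, the single value 16 (it cannot pair with itself since the integers are distinct), and 6 integers whose partner 32−x falls outside [3,35].
By pigeonhole, treating each of those 20 groups as a pigeonhole, one can pick one integer per group — 20 integers — with no two summing to 32.
The 21st integer lands in an occupied pair, forcing a sum of 32.

21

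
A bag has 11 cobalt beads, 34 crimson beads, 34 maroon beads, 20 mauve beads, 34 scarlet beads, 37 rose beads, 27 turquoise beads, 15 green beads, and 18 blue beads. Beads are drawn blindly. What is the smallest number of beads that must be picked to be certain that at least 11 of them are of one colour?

91

The 9 colours are the holes; the beads drawn are the pigeons.
To avoid 11 of any one colour, the worst case takes at most 10 of each colour.
That gives 10 + 10 + 10 + 10 + 10 + 10 + 10 + 10 + 10 = 90 beads with no colour reaching 11.
The next bead forces some colour to 11, so 90 + 1 = 91.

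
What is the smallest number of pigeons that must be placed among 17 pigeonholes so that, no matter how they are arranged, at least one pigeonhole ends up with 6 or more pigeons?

With 85 pigeons one could put exactly 5 in each of the 17 pigeonholes, and no pigeonhole would reach 6.
By pigeonhole, one more pigeon must land in a pigeonhole that already has 5, giving it 6.
So 17 × 5 + 1 = 86 pigeons are required.

86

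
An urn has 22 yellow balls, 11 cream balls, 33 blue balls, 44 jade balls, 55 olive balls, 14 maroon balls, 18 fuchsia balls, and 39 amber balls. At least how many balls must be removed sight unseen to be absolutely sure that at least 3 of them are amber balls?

200

In the worst case for collecting amber balls, every non-amber ball comes out first.
There are 22 + 11 + 33 + 44 + 55 + 14 + 18 = 197 non-amber balls altogether.
After those, each further ball must be amber, so 197 + 3 = 200 draws guarantee 3 amber balls.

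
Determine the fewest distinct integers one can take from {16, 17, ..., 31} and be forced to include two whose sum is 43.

11

Group the elements by complementary pair {x, 43−x}: {16,27}, {17,26}, {18,25}, …, giving 6 two-element pairs and 4 integers whose partner 43−x falls outside [16,31].
Treating each of those 10 groups as a pigeonhole, one can pick one integer per group — 10 integers — with no two summing to 43.
The 11th integer lands in an occupied pair, forcing a sum of 43.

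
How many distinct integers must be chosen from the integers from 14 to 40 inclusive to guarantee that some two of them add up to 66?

A set avoiding the sum 66 can contain at most one of each pair {x, 66−x}, plus the 13 elements whose complement lies outside the range or equal to its own complement.
The integers 14, …, 33 (20 of them) are such a set: any two sum to at least 14+15 = 29 and at most 32+33 = 65 < 66.
Pigeonhole: any 21st integer completes one of the 7 pairs, so 21 choices force a sum of 66.

21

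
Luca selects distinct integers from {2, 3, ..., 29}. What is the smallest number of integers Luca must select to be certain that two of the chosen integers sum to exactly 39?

Group the elements by complementary pair {x, 39−x}: {10,29}, {11,28}, {12,27}, …, giving 10 two-element pairs and 8 integers whose partner 39−x falls outside [2,29].
Pigeonhole: treating each of those 18 groups as a pigeonhole, one can pick one integer per group — 18 integers — with no two summing to 39.
The 19th integer lands in an occupied pair, forcing a sum of 39.

19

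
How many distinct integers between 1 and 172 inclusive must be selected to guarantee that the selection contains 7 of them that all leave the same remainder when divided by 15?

By the pigeonhole principle, the 15 residue classes mod 15 are the pigeonholes.
With 90 integers one could put 6 in each residue class and have no class reach 7.
The 91st integer pushes some class to 7, so 15·6 + 1 = 91.

91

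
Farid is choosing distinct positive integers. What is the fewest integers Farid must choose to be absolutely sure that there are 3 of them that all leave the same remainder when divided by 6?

13

Pigeonhole: the 6 residue classes mod 6 are the pigeonholes.
With 12 integers one could put 2 in each residue class and have no class reach 3.
The 13th integer pushes some class to 3, so 6·2 + 1 = 13.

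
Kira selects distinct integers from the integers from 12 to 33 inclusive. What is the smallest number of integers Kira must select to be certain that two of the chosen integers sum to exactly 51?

Group the elements by complementary pair {x, 51−x}: {18,33}, {19,32}, {20,31}, …, giving 8 two-element pairs and 6 integers whose partner 51−x falls outside [12,33].
By the pigeonhole principle, treating each of those 14 groups as a pigeonhole, one can pick one integer per group — 14 integers — with no two summing to 51.
The 15th integer lands in an occupied pair, forcing a sum of 51.

15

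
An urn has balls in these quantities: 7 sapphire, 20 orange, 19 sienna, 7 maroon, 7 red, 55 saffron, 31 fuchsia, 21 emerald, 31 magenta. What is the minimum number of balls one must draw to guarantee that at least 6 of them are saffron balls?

149

In the worst case for collecting saffron balls, every non-saffron ball comes out first.
There are 7 + 20 + 19 + 7 + 7 + 31 + 21 + 31 = 143 non-saffron balls altogether.
After those, each further ball must be saffron, so 143 + 6 = 149 draws guarantee 6 saffron balls.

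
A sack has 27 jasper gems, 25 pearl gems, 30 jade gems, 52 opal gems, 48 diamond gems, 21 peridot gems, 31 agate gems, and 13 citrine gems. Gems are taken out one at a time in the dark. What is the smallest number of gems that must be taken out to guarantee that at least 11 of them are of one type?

An adversary could hand out at most 10 gems per type: 10 + 10 + 10 + 10 + 10 + 10 + 10 + 10 = 80 gems and still no type has 11.
One more gem lands in a type already at 10, so 81 draws are enough and 80 are not.

81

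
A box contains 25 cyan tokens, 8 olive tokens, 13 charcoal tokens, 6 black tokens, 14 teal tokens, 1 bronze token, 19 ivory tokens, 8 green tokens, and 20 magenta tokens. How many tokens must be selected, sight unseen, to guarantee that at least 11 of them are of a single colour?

By pigeonhole, the 9 colours are the holes; the tokens drawn are the pigeons.
To avoid 11 of any one colour, the worst case takes at most 10 of each colour, or every token of a colour that has fewer than 10.
That gives 10 + 8 + 10 + 6 + 10 + 1 + 10 + 8 + 10 = 73 tokens with no colour reaching 11.
The next token forces some colour to 11, so 73 + 1 = 74.

74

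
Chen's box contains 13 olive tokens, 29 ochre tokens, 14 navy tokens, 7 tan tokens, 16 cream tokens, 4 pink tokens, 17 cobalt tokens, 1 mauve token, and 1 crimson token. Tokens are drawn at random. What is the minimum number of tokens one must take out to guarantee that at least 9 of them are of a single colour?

By pigeonhole, the 9 colours are the holes; the tokens drawn are the pigeons.
To avoid 9 of any one colour, the worst case takes at most 8 of each colour, or every token of a colour that has fewer than 8.
That gives 8 + 8 + 8 + 7 + 8 + 4 + 8 + 1 + 1 = 53 tokens with no colour reaching 9.
The next token forces some colour to 9, so 53 + 1 = 54.

54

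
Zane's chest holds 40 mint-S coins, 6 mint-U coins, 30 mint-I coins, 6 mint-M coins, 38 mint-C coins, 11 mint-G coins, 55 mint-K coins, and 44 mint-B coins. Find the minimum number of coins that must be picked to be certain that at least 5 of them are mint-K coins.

In the worst case for collecting mint-K coins, every non-mint-K coin comes out first.
There are 40 + 6 + 30 + 6 + 38 + 11 + 44 = 175 non-mint-K coins altogether.
After those, each further coin must be mint-K, so 175 + 5 = 180 draws guarantee 5 mint-K coins.

180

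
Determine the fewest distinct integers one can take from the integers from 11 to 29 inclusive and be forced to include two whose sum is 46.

14

A set avoiding the sum 46 can contain at most one of each pair {x, 46−x}, plus the 7 elements whose complement lies outside the range or equal to its own complement.
The integers 11, …, 23 (13 of them) are such a set: any two sum to at least 11+12 = 23 and at most 22+23 = 45 < 46.
Any 14th integer completes one of the 6 pairs, so 14 choices force a sum of 46.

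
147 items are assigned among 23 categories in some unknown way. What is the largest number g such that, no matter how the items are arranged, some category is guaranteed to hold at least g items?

By pigeonhole, the 23 categories are the holes and the 147 items are the pigeons.
If every category held at most 6 items, the total would be at most 23 × 6 = 138, which is less than 147.
So some category holds at least ⌈147/23⌉ = 7 items.

7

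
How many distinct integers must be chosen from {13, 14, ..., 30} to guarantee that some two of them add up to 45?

A set avoiding the sum 45 can contain at most one of each pair {x, 45−x}, plus the 2 elements whose complement lies outside the range.
The integers 13, …, 22 (10 of them) are such a set: any two sum to at least 13+14 = 27 and at most 21+22 = 43 < 45.
Pigeonhole: any 11th integer completes one of the 8 pairs, so 11 choices force a sum of 45.

11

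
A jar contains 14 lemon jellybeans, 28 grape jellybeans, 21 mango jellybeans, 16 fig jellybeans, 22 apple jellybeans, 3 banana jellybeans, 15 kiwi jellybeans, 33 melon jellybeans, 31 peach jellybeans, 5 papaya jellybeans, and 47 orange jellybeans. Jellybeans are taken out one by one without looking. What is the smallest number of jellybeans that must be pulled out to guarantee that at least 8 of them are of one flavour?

An adversary could hand out at most 7 jellybeans per flavour (banana, papaya run out sooner): 7 + 7 + 7 + 7 + 7 + 3 + 7 + 7 + 7 + 5 + 7 = 71 jellybeans and still no flavour has 8.
One more jellybean lands in a flavour already at 7, so 72 draws are enough and 71 are not.

72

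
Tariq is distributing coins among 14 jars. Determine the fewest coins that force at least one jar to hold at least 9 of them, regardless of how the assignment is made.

113

With 112 coins one could put exactly 8 in each of the 14 jars, and no jar would reach 9.
By pigeonhole, one more coin must land in a jar that already has 8, giving it 9.
So 14 × 8 + 1 = 113 coins are required.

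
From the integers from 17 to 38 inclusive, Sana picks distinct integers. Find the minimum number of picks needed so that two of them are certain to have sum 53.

13

A set avoiding the sum 53 can contain at most one of each pair {x, 53−x}, plus the 2 elements whose complement lies outside the range.
The integers 27, …, 38 (12 of them) are such a set: any two sum to at least 27+28 = 55 > 53.
Any 13th integer completes one of the 10 pairs, so 13 choices force a sum of 53.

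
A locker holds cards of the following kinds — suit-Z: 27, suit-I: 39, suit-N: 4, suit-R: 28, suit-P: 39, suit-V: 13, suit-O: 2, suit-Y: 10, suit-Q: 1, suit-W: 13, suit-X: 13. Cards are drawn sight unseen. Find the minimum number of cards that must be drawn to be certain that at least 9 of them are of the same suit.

Put each drawn card into a box by suit. The largest draw with every box below 9 takes min(count, 8) from each suit; suits with fewer than 8 contribute all they have.
Σ min(cᵢ, 8) = 8 + 8 + 4 + 8 + 8 + 8 + 2 + 8 + 1 + 8 + 8 = 71.
Draw number 71 + 1 = 72 must push one box to 9.

72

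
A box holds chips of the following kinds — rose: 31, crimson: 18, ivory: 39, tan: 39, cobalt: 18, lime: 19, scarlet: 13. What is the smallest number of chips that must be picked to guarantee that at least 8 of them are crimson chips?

In the worst case for collecting crimson chips, every non-crimson chip comes out first.
There are 31 + 39 + 39 + 18 + 19 + 13 = 159 non-crimson chips altogether.
After those, each further chip must be crimson, so 159 + 8 = 167 draws guarantee 8 crimson chips.

167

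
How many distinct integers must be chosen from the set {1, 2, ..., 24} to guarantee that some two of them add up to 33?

Two chosen integers sum to 33 exactly when both halves of some pair {x, 33−x} with 9 ≤ x ≤ 33−x ≤ 24 are chosen — 8 such pairs.
The remaining 8 elements (those with no distinct partner in range) can never complete a 33-sum, so the worst case takes all of them and one from each pair: 8 + 8 = 16.
The 17th integer has to be the second member of some pair, so 16 + 1 = 17.

17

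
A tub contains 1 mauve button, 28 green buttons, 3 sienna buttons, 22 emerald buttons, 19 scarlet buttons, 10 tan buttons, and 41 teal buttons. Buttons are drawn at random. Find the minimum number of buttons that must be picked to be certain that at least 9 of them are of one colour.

45

Put each drawn button into a box by colour. The largest draw with every box below 9 takes min(count, 8) from each colour; colours with fewer than 8 contribute all they have.
Σ min(cᵢ, 8) = 1 + 8 + 3 + 8 + 8 + 8 + 8 = 44.
Draw number 44 + 1 = 45 must push one box to 9.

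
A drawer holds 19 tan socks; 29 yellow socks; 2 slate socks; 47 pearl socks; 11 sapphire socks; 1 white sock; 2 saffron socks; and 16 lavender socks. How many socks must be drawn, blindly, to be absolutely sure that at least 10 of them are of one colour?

Pigeonhole: put each drawn sock into a box by colour. The largest draw with every box below 10 takes min(count, 9) from each colour; colours with fewer than 9 contribute all they have.
Σ min(cᵢ, 9) = 9 + 9 + 2 + 9 + 9 + 1 + 2 + 9 = 50.
Draw number 50 + 1 = 51 must push one box to 10.

51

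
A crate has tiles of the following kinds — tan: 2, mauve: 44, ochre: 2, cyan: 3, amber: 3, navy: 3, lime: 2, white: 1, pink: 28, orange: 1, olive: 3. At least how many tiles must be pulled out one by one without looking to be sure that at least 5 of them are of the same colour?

29

Pigeonhole: the 11 colours are the holes; the tiles drawn are the pigeons.
To avoid 5 of any one colour, the worst case takes at most 4 of each colour, or every tile of a colour that has fewer than 4.
That gives 2 + 4 + 2 + 3 + 3 + 3 + 2 + 1 + 4 + 1 + 3 = 28 tiles with no colour reaching 5.
The next tile forces some colour to 5, so 28 + 1 = 29.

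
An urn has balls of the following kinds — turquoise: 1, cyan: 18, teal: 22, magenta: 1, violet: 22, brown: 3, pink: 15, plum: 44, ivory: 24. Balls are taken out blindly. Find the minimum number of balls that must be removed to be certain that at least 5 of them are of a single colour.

30

The 9 colours are the holes; the balls drawn are the pigeons.
To avoid 5 of any one colour, the worst case takes at most 4 of each colour, or every ball of a colour that has fewer than 4.
That gives 1 + 4 + 4 + 1 + 4 + 3 + 4 + 4 + 4 = 29 balls with no colour reaching 5.
The next ball forces some colour to 5, so 29 + 1 = 30.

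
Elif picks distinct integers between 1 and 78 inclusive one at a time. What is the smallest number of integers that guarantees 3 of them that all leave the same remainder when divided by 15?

By pigeonhole, the 15 residue classes mod 15 are the pigeonholes.
With 30 integers one could put 2 in each residue class and have no class reach 3.
The 31st integer pushes some class to 3, so 15·2 + 1 = 31.

31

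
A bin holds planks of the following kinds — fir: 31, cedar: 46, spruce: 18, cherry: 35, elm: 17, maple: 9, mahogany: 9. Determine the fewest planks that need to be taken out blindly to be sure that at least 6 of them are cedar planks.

125

In the worst case for collecting cedar planks, every non-cedar plank comes out first.
There are 31 + 18 + 35 + 17 + 9 + 9 = 119 non-cedar planks altogether.
After those, each further plank must be cedar, so 119 + 6 = 125 draws guarantee 6 cedar planks.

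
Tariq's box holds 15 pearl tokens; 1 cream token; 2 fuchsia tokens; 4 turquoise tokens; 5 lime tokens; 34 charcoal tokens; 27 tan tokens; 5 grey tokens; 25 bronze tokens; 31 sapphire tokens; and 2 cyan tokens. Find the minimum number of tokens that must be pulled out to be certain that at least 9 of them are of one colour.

By the pigeonhole principle, put each drawn token into a box by colour. The largest draw with every box below 9 takes min(count, 8) from each colour; colours with fewer than 8 contribute all they have.
Σ min(cᵢ, 8) = 8 + 1 + 2 + 4 + 5 + 8 + 8 + 5 + 8 + 8 + 2 = 59.
Draw number 59 + 1 = 60 must push one box to 9.

60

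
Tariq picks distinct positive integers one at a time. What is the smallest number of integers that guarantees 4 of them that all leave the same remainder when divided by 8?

By the pigeonhole principle, the 8 residue classes mod 8 are the pigeonholes.
With 24 integers one could put 3 in each residue class and have no class reach 4.
The 25th integer pushes some class to 4, so 8·3 + 1 = 25.

25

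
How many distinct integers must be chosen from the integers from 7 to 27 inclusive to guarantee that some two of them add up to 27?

Two chosen integers sum to 27 exactly when both halves of some pair {x, 27−x} with 7 ≤ x ≤ 27−x ≤ 20 are chosen — 7 such pairs.
The remaining 7 elements (those with no distinct partner in range) can never complete a 27-sum, so the worst case takes all of them and one from each pair: 7 + 7 = 14.
By the pigeonhole principle, the 15th integer has to be the second member of some pair, so 14 + 1 = 15.

15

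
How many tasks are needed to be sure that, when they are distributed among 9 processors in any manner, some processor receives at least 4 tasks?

With 27 tasks one could put exactly 3 in each of the 9 processors, and no processor would reach 4.
Pigeonhole: one more task must land in a processor that already has 3, giving it 4.
So 9 × 3 + 1 = 28 tasks are required.

28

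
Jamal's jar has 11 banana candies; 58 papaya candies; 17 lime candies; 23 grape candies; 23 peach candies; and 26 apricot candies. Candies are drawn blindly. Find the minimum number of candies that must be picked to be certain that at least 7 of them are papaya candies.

In the worst case for collecting papaya candies, every non-papaya candy comes out first.
There are 11 + 17 + 23 + 23 + 26 = 100 non-papaya candies altogether.
After those, each further candy must be papaya, so 100 + 7 = 107 draws guarantee 7 papaya candies.

107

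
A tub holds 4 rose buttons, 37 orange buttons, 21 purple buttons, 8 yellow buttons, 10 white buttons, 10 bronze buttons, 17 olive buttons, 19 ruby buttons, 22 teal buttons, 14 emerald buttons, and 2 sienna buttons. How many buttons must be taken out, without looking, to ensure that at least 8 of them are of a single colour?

70

By the pigeonhole principle, the 11 colours are the holes; the buttons drawn are the pigeons.
To avoid 8 of any one colour, the worst case takes at most 7 of each colour, or every button of a colour that has fewer than 7.
That gives 4 + 7 + 7 + 7 + 7 + 7 + 7 + 7 + 7 + 7 + 2 = 69 buttons with no colour reaching 8.
The next button forces some colour to 8, so 69 + 1 = 70.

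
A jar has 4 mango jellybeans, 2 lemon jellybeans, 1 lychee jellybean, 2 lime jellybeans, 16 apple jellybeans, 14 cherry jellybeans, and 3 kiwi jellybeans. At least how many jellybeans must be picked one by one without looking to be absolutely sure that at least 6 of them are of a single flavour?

An adversary could hand out at most 5 jellybeans per flavour (5 flavours run out sooner): 4 + 2 + 1 + 2 + 5 + 5 + 3 = 22 jellybeans and still no flavour has 6.
One more jellybean lands in a flavour already at 5, so 23 draws are enough and 22 are not.

23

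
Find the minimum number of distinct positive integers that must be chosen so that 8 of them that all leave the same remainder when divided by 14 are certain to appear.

99

By pigeonhole, the 14 residue classes mod 14 are the pigeonholes.
With 98 integers one could put 7 in each residue class and have no class reach 8.
The 99th integer pushes some class to 8, so 14·7 + 1 = 99.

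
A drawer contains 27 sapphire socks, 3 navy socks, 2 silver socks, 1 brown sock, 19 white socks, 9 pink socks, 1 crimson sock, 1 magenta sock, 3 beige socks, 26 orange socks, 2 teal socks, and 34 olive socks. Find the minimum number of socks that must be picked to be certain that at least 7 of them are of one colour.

Put each drawn sock into a box by colour. The largest draw with every box below 7 takes min(count, 6) from each colour; colours with fewer than 6 contribute all they have.
Σ min(cᵢ, 6) = 6 + 3 + 2 + 1 + 6 + 6 + 1 + 1 + 3 + 6 + 2 + 6 = 43.
Draw number 43 + 1 = 44 must push one box to 7.

44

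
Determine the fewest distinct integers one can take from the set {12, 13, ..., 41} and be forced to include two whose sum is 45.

20

Group the elements by complementary pair {x, 45−x}: {12,33}, {13,32}, {14,31}, …, giving 11 two-element pairs and 8 integers whose partner 45−x falls outside [12,41].
By pigeonhole, treating each of those 19 groups as a pigeonhole, one can pick one integer per group — 19 integers — with no two summing to 45.
The 20th integer lands in an occupied pair, forcing a sum of 45.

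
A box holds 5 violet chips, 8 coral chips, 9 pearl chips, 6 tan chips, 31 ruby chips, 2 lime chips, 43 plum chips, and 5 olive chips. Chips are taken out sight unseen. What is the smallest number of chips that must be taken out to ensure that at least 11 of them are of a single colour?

An adversary could hand out at most 10 chips per colour (6 colours run out sooner): 5 + 8 + 9 + 6 + 10 + 2 + 10 + 5 = 55 chips and still no colour has 11.
One more chip lands in a colour already at 10, so 56 draws are enough and 55 are not.

56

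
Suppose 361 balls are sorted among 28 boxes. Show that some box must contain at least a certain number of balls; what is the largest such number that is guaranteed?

The 28 boxes are the holes and the 361 balls are the pigeons.
If every box held at most 12 balls, the total would be at most 28 × 12 = 336, which is less than 361.
So some box holds at least ⌈361/28⌉ = 13 balls.

13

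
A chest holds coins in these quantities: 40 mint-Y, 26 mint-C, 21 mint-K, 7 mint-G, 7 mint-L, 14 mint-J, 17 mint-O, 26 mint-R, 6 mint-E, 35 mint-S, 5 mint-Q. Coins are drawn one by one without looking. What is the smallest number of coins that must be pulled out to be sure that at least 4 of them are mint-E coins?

In the worst case for collecting mint-E coins, every non-mint-E coin comes out first.
There are 40 + 26 + 21 + 7 + 7 + 14 + 17 + 26 + 35 + 5 = 198 non-mint-E coins altogether.
After those, each further coin must be mint-E, so 198 + 4 = 202 draws guarantee 4 mint-E coins.

202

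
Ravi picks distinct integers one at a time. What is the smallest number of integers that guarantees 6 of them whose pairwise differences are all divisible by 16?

Integers whose pairwise differences are multiples of 16 are exactly those sharing a remainder mod 16. By pigeonhole, the 16 residue classes mod 16 are the pigeonholes.
With 80 integers one could put 5 in each residue class and have no class reach 6.
The 81st integer pushes some class to 6, so 16·5 + 1 = 81.

81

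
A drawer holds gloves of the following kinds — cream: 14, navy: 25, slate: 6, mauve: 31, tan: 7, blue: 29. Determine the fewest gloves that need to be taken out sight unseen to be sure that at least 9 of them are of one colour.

46

By pigeonhole, put each drawn glove into a box by colour. The largest draw with every box below 9 takes min(count, 8) from each colour; colours with fewer than 8 contribute all they have.
Σ min(cᵢ, 8) = 8 + 8 + 6 + 8 + 7 + 8 = 45.
Draw number 45 + 1 = 46 must push one box to 9.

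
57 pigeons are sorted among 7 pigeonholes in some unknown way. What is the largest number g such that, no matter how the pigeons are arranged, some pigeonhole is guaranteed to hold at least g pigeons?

9

The 7 pigeonholes are the holes and the 57 pigeons are the pigeons.
If every pigeonhole held at most 8 pigeons, the total would be at most 7 × 8 = 56, which is less than 57.
So some pigeonhole holds at least ⌈57/7⌉ = 9 pigeons.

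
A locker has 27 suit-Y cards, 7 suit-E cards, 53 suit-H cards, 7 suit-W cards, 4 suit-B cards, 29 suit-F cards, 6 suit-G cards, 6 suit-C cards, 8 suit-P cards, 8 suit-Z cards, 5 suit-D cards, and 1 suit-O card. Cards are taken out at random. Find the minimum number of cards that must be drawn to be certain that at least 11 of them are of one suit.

83

An adversary could hand out at most 10 cards per suit (9 suits run out sooner): 10 + 7 + 10 + 7 + 4 + 10 + 6 + 6 + 8 + 8 + 5 + 1 = 82 cards and still no suit has 11.
One more card lands in a suit already at 10, so 83 draws are enough and 82 are not.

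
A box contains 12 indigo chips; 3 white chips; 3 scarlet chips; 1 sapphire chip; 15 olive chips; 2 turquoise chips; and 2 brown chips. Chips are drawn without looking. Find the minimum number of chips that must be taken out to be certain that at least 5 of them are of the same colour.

20

An adversary could hand out at most 4 chips per colour (5 colours run out sooner): 4 + 3 + 3 + 1 + 4 + 2 + 2 = 19 chips and still no colour has 5.
By the pigeonhole principle, one more chip lands in a colour already at 4, so 20 draws are enough and 19 are not.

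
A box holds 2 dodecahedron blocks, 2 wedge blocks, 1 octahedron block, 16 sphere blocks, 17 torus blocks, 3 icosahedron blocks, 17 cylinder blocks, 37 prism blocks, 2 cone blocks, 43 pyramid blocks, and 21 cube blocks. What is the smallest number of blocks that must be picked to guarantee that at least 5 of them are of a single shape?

35

By pigeonhole, the 11 shapes are the holes; the blocks drawn are the pigeons.
To avoid 5 of any one shape, the worst case takes at most 4 of each shape, or every block of a shape that has fewer than 4.
That gives 2 + 2 + 1 + 4 + 4 + 3 + 4 + 4 + 2 + 4 + 4 = 34 blocks with no shape reaching 5.
The next block forces some shape to 5, so 34 + 1 = 35.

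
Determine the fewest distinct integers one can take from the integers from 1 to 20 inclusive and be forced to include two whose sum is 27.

14

Group the elements by complementary pair {x, 27−x}: {7,20}, {8,19}, {9,18}, …, giving 7 two-element pairs and 6 integers whose partner 27−x falls outside [1,20].
By pigeonhole, treating each of those 13 groups as a pigeonhole, one can pick one integer per group — 13 integers — with no two summing to 27.
The 14th integer lands in an occupied pair, forcing a sum of 27.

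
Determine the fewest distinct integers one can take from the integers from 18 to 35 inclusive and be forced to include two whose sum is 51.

11

Two chosen integers sum to 51 exactly when both halves of some pair {x, 51−x} with 18 ≤ x ≤ 51−x ≤ 33 are chosen — 8 such pairs.
The remaining 2 elements (those with no distinct partner in range) can never complete a 51-sum, so the worst case takes all of them and one from each pair: 2 + 8 = 10.
The 11th integer has to be the second member of some pair, so 10 + 1 = 11.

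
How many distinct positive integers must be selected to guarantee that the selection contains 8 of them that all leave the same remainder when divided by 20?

141

The 20 residue classes mod 20 are the pigeonholes.
With 140 integers one could put 7 in each residue class and have no class reach 8.
The 141st integer pushes some class to 8, so 20·7 + 1 = 141.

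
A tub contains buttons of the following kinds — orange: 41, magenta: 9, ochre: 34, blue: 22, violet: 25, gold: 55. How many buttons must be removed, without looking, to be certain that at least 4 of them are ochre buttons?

156

In the worst case for collecting ochre buttons, every non-ochre button comes out first.
There are 41 + 9 + 22 + 25 + 55 = 152 non-ochre buttons altogether.
After those, each further button must be ochre, so 152 + 4 = 156 draws guarantee 4 ochre buttons.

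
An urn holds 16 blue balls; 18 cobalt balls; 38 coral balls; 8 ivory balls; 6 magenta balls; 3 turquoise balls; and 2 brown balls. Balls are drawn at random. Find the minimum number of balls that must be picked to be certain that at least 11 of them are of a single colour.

50

An adversary could hand out at most 10 balls per colour (4 colours run out sooner): 10 + 10 + 10 + 8 + 6 + 3 + 2 = 49 balls and still no colour has 11.
By pigeonhole, one more ball lands in a colour already at 10, so 50 draws are enough and 49 are not.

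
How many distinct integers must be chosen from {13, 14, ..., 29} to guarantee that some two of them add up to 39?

Two chosen integers sum to 39 exactly when both halves of some pair {x, 39−x} with 13 ≤ x ≤ 39−x ≤ 26 are chosen — 7 such pairs.
The remaining 3 elements (those with no distinct partner in range) can never complete a 39-sum, so the worst case takes all of them and one from each pair: 3 + 7 = 10.
By the pigeonhole principle, the 11th integer has to be the second member of some pair, so 10 + 1 = 11.

11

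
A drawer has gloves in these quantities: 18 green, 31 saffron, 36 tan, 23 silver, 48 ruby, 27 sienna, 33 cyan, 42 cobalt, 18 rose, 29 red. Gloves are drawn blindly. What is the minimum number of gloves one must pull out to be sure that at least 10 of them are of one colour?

91

By the pigeonhole principle, the 10 colours are the holes; the gloves drawn are the pigeons.
To avoid 10 of any one colour, the worst case takes at most 9 of each colour.
That gives 9 + 9 + 9 + 9 + 9 + 9 + 9 + 9 + 9 + 9 = 90 gloves with no colour reaching 10.
The next glove forces some colour to 10, so 90 + 1 = 91.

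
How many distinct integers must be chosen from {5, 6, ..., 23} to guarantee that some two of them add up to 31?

Group the elements by complementary pair {x, 31−x}: {8,23}, {9,22}, {10,21}, …, giving 8 two-element pairs and 3 integers whose partner 31−x falls outside [5,23].
Pigeonhole: treating each of those 11 groups as a pigeonhole, one can pick one integer per group — 11 integers — with no two summing to 31.
The 12th integer lands in an occupied pair, forcing a sum of 31.

12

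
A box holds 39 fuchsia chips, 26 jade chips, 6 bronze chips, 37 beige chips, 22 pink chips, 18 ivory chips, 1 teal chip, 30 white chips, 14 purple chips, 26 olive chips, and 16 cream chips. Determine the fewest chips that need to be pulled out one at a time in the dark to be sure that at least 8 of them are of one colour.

71

An adversary could hand out at most 7 chips per colour (bronze, teal run out sooner): 7 + 7 + 6 + 7 + 7 + 7 + 1 + 7 + 7 + 7 + 7 = 70 chips and still no colour has 8.
One more chip lands in a colour already at 7, so 71 draws are enough and 70 are not.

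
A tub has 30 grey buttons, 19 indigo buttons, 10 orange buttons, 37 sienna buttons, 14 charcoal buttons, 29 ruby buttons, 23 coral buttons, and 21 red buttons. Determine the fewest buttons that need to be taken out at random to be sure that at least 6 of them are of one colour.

Put each drawn button into a box by colour. The largest draw with every box below 6 takes min(count, 5) from each colour.
Σ min(cᵢ, 5) = 5 + 5 + 5 + 5 + 5 + 5 + 5 + 5 = 40.
Draw number 40 + 1 = 41 must push one box to 6.

41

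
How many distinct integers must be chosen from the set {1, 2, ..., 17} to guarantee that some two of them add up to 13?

A set avoiding the sum 13 can contain at most one of each pair {x, 13−x}, plus the 5 elements whose complement lies outside the range.
The integers 7, …, 17 (11 of them) are such a set: any two sum to at least 7+8 = 15 > 13.
By the pigeonhole principle, any 12th integer completes one of the 6 pairs, so 12 choices force a sum of 13.

12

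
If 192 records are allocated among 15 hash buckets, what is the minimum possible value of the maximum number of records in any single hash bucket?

The 15 hash buckets are the holes and the 192 records are the pigeons.
If every hash bucket held at most 12 records, the total would be at most 15 × 12 = 180, which is less than 192.
So some hash bucket holds at least ⌈192/15⌉ = 13 records.

13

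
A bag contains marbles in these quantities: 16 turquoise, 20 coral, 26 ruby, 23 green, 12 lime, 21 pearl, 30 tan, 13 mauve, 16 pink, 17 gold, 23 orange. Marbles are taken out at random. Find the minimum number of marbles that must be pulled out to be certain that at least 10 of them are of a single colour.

100

The 11 colours are the holes; the marbles drawn are the pigeons.
To avoid 10 of any one colour, the worst case takes at most 9 of each colour.
That gives 9 + 9 + 9 + 9 + 9 + 9 + 9 + 9 + 9 + 9 + 9 = 99 marbles with no colour reaching 10.
The next marble forces some colour to 10, so 99 + 1 = 100.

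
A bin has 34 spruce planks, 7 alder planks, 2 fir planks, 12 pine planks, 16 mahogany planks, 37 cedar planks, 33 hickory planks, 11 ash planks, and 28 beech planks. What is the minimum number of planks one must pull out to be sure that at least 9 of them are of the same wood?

The 9 woods are the holes; the planks drawn are the pigeons.
To avoid 9 of any one wood, the worst case takes at most 8 of each wood, or every plank of a wood that has fewer than 8.
That gives 8 + 7 + 2 + 8 + 8 + 8 + 8 + 8 + 8 = 65 planks with no wood reaching 9.
The next plank forces some wood to 9, so 65 + 1 = 66.

66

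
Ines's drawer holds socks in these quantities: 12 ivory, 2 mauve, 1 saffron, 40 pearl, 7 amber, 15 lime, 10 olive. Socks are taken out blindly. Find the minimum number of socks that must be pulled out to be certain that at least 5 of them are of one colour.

The 7 colours are the holes; the socks drawn are the pigeons.
To avoid 5 of any one colour, the worst case takes at most 4 of each colour, or every sock of a colour that has fewer than 4.
That gives 4 + 2 + 1 + 4 + 4 + 4 + 4 = 23 socks with no colour reaching 5.
The next sock forces some colour to 5, so 23 + 1 = 24.

24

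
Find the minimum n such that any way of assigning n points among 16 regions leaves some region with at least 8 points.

With 112 points one could put exactly 7 in each of the 16 regions, and no region would reach 8.
Pigeonhole: one more point must land in a region that already has 7, giving it 8.
So 16 × 7 + 1 = 113 points are required.

113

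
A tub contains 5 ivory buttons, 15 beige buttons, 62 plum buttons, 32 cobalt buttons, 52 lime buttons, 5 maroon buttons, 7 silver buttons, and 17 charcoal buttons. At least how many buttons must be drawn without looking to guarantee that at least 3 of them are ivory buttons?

In the worst case for collecting ivory buttons, every non-ivory button comes out first.
There are 15 + 62 + 32 + 52 + 5 + 7 + 17 = 190 non-ivory buttons altogether.
After those, each further button must be ivory, so 190 + 3 = 193 draws guarantee 3 ivory buttons.

193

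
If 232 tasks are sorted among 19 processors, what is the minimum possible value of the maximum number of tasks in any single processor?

By pigeonhole, the 19 processors are the holes and the 232 tasks are the pigeons.
If every processor held at most 12 tasks, the total would be at most 19 × 12 = 228, which is less than 232.
So some processor holds at least ⌈232/19⌉ = 13 tasks.

13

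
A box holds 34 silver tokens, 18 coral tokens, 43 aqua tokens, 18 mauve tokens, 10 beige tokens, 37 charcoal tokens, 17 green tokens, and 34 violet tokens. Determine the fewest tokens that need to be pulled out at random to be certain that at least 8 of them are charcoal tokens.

182

In the worst case for collecting charcoal tokens, every non-charcoal token comes out first.
There are 34 + 18 + 43 + 18 + 10 + 17 + 34 = 174 non-charcoal tokens altogether.
After those, each further token must be charcoal, so 174 + 8 = 182 draws guarantee 8 charcoal tokens.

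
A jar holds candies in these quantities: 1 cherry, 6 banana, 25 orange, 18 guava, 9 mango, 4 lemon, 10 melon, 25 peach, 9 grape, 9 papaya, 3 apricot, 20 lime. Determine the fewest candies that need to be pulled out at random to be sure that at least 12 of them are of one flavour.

96

An adversary could hand out at most 11 candies per flavour (8 flavours run out sooner): 1 + 6 + 11 + 11 + 9 + 4 + 10 + 11 + 9 + 9 + 3 + 11 = 95 candies and still no flavour has 12.
One more candy lands in a flavour already at 11, so 96 draws are enough and 95 are not.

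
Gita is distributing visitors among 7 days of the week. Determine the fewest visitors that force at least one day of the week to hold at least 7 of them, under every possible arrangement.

43

With 42 visitors one could put exactly 6 in each of the 7 days of the week, and no day of the week would reach 7.
By pigeonhole, one more visitor must land in a day of the week that already has 6, giving it 7.
So 7 × 6 + 1 = 43 visitors are required.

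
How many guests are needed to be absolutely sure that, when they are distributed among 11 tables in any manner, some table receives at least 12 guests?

122

With 121 guests one could put exactly 11 in each of the 11 tables, and no table would reach 12.
By the pigeonhole principle, one more guest must land in a table that already has 11, giving it 12.
So 11 × 11 + 1 = 122 guests are required.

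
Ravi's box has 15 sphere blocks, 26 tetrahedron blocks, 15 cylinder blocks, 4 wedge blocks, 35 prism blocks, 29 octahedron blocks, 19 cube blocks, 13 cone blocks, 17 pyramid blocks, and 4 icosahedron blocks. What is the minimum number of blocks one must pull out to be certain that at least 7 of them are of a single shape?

57

Pigeonhole: put each drawn block into a box by shape. The largest draw with every box below 7 takes min(count, 6) from each shape; shapes with fewer than 6 contribute all they have.
Σ min(cᵢ, 6) = 6 + 6 + 6 + 4 + 6 + 6 + 6 + 6 + 6 + 4 = 56.
Draw number 56 + 1 = 57 must push one box to 7.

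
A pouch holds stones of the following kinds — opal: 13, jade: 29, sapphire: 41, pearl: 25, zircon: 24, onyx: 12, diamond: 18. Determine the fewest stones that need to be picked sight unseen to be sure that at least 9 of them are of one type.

57

Pigeonhole: put each drawn stone into a box by type. The largest draw with every box below 9 takes min(count, 8) from each type.
Σ min(cᵢ, 8) = 8 + 8 + 8 + 8 + 8 + 8 + 8 = 56.
Draw number 56 + 1 = 57 must push one box to 9.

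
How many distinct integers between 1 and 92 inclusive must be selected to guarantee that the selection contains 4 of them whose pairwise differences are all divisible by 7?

22

Integers whose pairwise differences are multiples of 7 are exactly those sharing a remainder mod 7. The 7 residue classes mod 7 are the pigeonholes.
With 21 integers one could put 3 in each residue class and have no class reach 4.
The 22nd integer pushes some class to 4, so 7·3 + 1 = 22.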